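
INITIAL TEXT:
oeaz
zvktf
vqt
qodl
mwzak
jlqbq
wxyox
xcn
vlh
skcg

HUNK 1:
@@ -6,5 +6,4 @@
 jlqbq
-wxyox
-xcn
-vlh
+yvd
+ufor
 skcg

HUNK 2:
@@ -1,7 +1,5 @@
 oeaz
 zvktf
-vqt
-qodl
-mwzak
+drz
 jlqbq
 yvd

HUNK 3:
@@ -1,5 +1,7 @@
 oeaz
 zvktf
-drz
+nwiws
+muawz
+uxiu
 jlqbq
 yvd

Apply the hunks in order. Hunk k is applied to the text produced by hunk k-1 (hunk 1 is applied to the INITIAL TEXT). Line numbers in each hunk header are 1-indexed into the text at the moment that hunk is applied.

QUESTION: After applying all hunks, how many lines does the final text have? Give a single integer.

Hunk 1: at line 6 remove [wxyox,xcn,vlh] add [yvd,ufor] -> 9 lines: oeaz zvktf vqt qodl mwzak jlqbq yvd ufor skcg
Hunk 2: at line 1 remove [vqt,qodl,mwzak] add [drz] -> 7 lines: oeaz zvktf drz jlqbq yvd ufor skcg
Hunk 3: at line 1 remove [drz] add [nwiws,muawz,uxiu] -> 9 lines: oeaz zvktf nwiws muawz uxiu jlqbq yvd ufor skcg
Final line count: 9

Answer: 9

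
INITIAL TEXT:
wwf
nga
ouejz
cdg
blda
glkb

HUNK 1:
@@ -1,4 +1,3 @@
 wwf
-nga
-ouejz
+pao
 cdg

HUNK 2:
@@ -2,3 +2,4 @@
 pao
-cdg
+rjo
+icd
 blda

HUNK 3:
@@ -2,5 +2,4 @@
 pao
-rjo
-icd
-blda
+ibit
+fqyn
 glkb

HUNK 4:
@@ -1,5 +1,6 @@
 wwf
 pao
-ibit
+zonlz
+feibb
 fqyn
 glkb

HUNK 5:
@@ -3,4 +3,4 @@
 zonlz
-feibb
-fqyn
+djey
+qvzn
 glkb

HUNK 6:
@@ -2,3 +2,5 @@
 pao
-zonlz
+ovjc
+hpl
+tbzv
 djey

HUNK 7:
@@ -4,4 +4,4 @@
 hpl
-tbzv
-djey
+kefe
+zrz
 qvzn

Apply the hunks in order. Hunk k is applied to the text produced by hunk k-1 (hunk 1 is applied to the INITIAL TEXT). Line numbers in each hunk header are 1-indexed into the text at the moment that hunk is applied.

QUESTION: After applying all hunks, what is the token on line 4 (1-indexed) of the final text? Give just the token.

Answer: hpl

Derivation:
Hunk 1: at line 1 remove [nga,ouejz] add [pao] -> 5 lines: wwf pao cdg blda glkb
Hunk 2: at line 2 remove [cdg] add [rjo,icd] -> 6 lines: wwf pao rjo icd blda glkb
Hunk 3: at line 2 remove [rjo,icd,blda] add [ibit,fqyn] -> 5 lines: wwf pao ibit fqyn glkb
Hunk 4: at line 1 remove [ibit] add [zonlz,feibb] -> 6 lines: wwf pao zonlz feibb fqyn glkb
Hunk 5: at line 3 remove [feibb,fqyn] add [djey,qvzn] -> 6 lines: wwf pao zonlz djey qvzn glkb
Hunk 6: at line 2 remove [zonlz] add [ovjc,hpl,tbzv] -> 8 lines: wwf pao ovjc hpl tbzv djey qvzn glkb
Hunk 7: at line 4 remove [tbzv,djey] add [kefe,zrz] -> 8 lines: wwf pao ovjc hpl kefe zrz qvzn glkb
Final line 4: hpl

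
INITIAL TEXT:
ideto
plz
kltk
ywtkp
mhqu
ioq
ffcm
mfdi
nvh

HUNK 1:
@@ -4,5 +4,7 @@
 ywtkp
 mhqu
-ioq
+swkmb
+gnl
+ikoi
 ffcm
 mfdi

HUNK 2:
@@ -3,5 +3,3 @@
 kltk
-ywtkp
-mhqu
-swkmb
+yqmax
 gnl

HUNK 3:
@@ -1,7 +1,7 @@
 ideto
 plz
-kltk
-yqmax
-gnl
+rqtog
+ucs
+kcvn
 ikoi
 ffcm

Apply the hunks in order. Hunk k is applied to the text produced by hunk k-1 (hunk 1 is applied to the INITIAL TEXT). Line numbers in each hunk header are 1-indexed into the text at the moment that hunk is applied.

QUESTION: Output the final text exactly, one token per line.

Hunk 1: at line 4 remove [ioq] add [swkmb,gnl,ikoi] -> 11 lines: ideto plz kltk ywtkp mhqu swkmb gnl ikoi ffcm mfdi nvh
Hunk 2: at line 3 remove [ywtkp,mhqu,swkmb] add [yqmax] -> 9 lines: ideto plz kltk yqmax gnl ikoi ffcm mfdi nvh
Hunk 3: at line 1 remove [kltk,yqmax,gnl] add [rqtog,ucs,kcvn] -> 9 lines: ideto plz rqtog ucs kcvn ikoi ffcm mfdi nvh

Answer: ideto
plz
rqtog
ucs
kcvn
ikoi
ffcm
mfdi
nvh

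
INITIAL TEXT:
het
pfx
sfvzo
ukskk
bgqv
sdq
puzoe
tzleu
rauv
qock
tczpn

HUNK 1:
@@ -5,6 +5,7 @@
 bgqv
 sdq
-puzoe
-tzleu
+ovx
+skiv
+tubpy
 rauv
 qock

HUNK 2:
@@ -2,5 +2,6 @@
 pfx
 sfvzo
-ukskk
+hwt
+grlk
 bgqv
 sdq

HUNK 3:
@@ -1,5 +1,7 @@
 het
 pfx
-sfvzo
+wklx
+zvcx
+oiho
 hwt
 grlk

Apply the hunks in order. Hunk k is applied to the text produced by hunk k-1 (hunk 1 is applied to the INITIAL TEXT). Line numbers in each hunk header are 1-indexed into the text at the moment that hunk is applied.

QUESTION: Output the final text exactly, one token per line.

Hunk 1: at line 5 remove [puzoe,tzleu] add [ovx,skiv,tubpy] -> 12 lines: het pfx sfvzo ukskk bgqv sdq ovx skiv tubpy rauv qock tczpn
Hunk 2: at line 2 remove [ukskk] add [hwt,grlk] -> 13 lines: het pfx sfvzo hwt grlk bgqv sdq ovx skiv tubpy rauv qock tczpn
Hunk 3: at line 1 remove [sfvzo] add [wklx,zvcx,oiho] -> 15 lines: het pfx wklx zvcx oiho hwt grlk bgqv sdq ovx skiv tubpy rauv qock tczpn

Answer: het
pfx
wklx
zvcx
oiho
hwt
grlk
bgqv
sdq
ovx
skiv
tubpy
rauv
qock
tczpn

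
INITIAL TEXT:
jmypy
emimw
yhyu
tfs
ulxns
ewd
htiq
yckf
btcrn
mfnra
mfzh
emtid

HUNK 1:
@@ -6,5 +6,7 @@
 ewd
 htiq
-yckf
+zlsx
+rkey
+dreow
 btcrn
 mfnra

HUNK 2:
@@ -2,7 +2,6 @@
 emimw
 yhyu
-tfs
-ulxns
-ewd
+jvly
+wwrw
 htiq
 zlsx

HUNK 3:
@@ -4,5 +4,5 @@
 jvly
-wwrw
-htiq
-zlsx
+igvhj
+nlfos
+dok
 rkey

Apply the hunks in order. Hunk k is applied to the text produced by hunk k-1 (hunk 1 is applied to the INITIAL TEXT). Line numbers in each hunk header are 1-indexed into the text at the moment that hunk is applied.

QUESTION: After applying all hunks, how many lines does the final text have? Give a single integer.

Answer: 13

Derivation:
Hunk 1: at line 6 remove [yckf] add [zlsx,rkey,dreow] -> 14 lines: jmypy emimw yhyu tfs ulxns ewd htiq zlsx rkey dreow btcrn mfnra mfzh emtid
Hunk 2: at line 2 remove [tfs,ulxns,ewd] add [jvly,wwrw] -> 13 lines: jmypy emimw yhyu jvly wwrw htiq zlsx rkey dreow btcrn mfnra mfzh emtid
Hunk 3: at line 4 remove [wwrw,htiq,zlsx] add [igvhj,nlfos,dok] -> 13 lines: jmypy emimw yhyu jvly igvhj nlfos dok rkey dreow btcrn mfnra mfzh emtid
Final line count: 13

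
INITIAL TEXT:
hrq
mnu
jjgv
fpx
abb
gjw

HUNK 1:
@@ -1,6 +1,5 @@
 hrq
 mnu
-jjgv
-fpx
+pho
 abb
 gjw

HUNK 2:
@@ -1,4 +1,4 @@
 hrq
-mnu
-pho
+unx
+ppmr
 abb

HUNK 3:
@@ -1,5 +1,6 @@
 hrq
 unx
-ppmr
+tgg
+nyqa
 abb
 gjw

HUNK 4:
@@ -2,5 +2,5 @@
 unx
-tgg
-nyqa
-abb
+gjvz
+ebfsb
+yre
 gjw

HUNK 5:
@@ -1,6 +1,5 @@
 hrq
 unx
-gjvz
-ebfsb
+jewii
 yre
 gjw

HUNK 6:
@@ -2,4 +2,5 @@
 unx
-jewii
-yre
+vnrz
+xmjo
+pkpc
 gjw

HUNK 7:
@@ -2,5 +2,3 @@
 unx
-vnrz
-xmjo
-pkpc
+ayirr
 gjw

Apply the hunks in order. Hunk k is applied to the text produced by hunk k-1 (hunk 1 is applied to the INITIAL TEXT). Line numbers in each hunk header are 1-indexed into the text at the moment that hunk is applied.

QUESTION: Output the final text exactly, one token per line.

Hunk 1: at line 1 remove [jjgv,fpx] add [pho] -> 5 lines: hrq mnu pho abb gjw
Hunk 2: at line 1 remove [mnu,pho] add [unx,ppmr] -> 5 lines: hrq unx ppmr abb gjw
Hunk 3: at line 1 remove [ppmr] add [tgg,nyqa] -> 6 lines: hrq unx tgg nyqa abb gjw
Hunk 4: at line 2 remove [tgg,nyqa,abb] add [gjvz,ebfsb,yre] -> 6 lines: hrq unx gjvz ebfsb yre gjw
Hunk 5: at line 1 remove [gjvz,ebfsb] add [jewii] -> 5 lines: hrq unx jewii yre gjw
Hunk 6: at line 2 remove [jewii,yre] add [vnrz,xmjo,pkpc] -> 6 lines: hrq unx vnrz xmjo pkpc gjw
Hunk 7: at line 2 remove [vnrz,xmjo,pkpc] add [ayirr] -> 4 lines: hrq unx ayirr gjw

Answer: hrq
unx
ayirr
gjw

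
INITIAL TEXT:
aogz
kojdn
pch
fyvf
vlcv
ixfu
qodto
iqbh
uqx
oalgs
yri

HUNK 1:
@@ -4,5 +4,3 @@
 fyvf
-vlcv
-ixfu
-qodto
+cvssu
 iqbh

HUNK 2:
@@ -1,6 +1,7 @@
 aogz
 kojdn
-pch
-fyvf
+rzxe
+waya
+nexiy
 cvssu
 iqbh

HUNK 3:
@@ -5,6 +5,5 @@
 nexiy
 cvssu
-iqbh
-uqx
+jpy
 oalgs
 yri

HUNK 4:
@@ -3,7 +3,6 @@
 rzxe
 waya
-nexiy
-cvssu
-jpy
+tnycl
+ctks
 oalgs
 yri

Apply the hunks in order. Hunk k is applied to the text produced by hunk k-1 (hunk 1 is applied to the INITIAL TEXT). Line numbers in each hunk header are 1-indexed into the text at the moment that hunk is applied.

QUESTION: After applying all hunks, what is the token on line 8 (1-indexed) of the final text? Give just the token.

Answer: yri

Derivation:
Hunk 1: at line 4 remove [vlcv,ixfu,qodto] add [cvssu] -> 9 lines: aogz kojdn pch fyvf cvssu iqbh uqx oalgs yri
Hunk 2: at line 1 remove [pch,fyvf] add [rzxe,waya,nexiy] -> 10 lines: aogz kojdn rzxe waya nexiy cvssu iqbh uqx oalgs yri
Hunk 3: at line 5 remove [iqbh,uqx] add [jpy] -> 9 lines: aogz kojdn rzxe waya nexiy cvssu jpy oalgs yri
Hunk 4: at line 3 remove [nexiy,cvssu,jpy] add [tnycl,ctks] -> 8 lines: aogz kojdn rzxe waya tnycl ctks oalgs yri
Final line 8: yri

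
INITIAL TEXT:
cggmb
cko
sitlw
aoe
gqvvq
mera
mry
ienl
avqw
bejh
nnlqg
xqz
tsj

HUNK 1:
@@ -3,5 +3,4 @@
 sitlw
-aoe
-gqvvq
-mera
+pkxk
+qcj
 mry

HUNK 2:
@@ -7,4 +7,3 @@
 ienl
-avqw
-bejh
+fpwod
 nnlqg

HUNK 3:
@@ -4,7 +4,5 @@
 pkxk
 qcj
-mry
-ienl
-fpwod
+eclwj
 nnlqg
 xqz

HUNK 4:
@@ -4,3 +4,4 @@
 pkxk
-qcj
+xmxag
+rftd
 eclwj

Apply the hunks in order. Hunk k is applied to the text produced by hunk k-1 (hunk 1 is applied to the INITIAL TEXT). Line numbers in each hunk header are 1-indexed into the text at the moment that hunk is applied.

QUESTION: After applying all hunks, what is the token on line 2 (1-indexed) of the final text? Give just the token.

Answer: cko

Derivation:
Hunk 1: at line 3 remove [aoe,gqvvq,mera] add [pkxk,qcj] -> 12 lines: cggmb cko sitlw pkxk qcj mry ienl avqw bejh nnlqg xqz tsj
Hunk 2: at line 7 remove [avqw,bejh] add [fpwod] -> 11 lines: cggmb cko sitlw pkxk qcj mry ienl fpwod nnlqg xqz tsj
Hunk 3: at line 4 remove [mry,ienl,fpwod] add [eclwj] -> 9 lines: cggmb cko sitlw pkxk qcj eclwj nnlqg xqz tsj
Hunk 4: at line 4 remove [qcj] add [xmxag,rftd] -> 10 lines: cggmb cko sitlw pkxk xmxag rftd eclwj nnlqg xqz tsj
Final line 2: cko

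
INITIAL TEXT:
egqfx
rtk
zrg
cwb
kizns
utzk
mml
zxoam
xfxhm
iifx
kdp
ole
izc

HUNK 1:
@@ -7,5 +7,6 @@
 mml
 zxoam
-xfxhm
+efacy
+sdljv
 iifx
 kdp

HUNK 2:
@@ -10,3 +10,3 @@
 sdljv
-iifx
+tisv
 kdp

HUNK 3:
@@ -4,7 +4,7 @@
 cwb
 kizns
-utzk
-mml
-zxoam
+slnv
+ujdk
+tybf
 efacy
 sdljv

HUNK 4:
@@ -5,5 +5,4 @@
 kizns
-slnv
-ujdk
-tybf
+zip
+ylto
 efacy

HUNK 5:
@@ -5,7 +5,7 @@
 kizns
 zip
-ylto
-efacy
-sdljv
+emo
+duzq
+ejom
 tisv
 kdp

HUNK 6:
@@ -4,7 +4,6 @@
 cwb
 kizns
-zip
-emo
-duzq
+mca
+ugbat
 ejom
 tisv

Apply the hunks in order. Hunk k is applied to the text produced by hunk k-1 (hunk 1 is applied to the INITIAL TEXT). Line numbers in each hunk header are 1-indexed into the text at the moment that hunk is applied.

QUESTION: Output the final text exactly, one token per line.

Hunk 1: at line 7 remove [xfxhm] add [efacy,sdljv] -> 14 lines: egqfx rtk zrg cwb kizns utzk mml zxoam efacy sdljv iifx kdp ole izc
Hunk 2: at line 10 remove [iifx] add [tisv] -> 14 lines: egqfx rtk zrg cwb kizns utzk mml zxoam efacy sdljv tisv kdp ole izc
Hunk 3: at line 4 remove [utzk,mml,zxoam] add [slnv,ujdk,tybf] -> 14 lines: egqfx rtk zrg cwb kizns slnv ujdk tybf efacy sdljv tisv kdp ole izc
Hunk 4: at line 5 remove [slnv,ujdk,tybf] add [zip,ylto] -> 13 lines: egqfx rtk zrg cwb kizns zip ylto efacy sdljv tisv kdp ole izc
Hunk 5: at line 5 remove [ylto,efacy,sdljv] add [emo,duzq,ejom] -> 13 lines: egqfx rtk zrg cwb kizns zip emo duzq ejom tisv kdp ole izc
Hunk 6: at line 4 remove [zip,emo,duzq] add [mca,ugbat] -> 12 lines: egqfx rtk zrg cwb kizns mca ugbat ejom tisv kdp ole izc

Answer: egqfx
rtk
zrg
cwb
kizns
mca
ugbat
ejom
tisv
kdp
ole
izc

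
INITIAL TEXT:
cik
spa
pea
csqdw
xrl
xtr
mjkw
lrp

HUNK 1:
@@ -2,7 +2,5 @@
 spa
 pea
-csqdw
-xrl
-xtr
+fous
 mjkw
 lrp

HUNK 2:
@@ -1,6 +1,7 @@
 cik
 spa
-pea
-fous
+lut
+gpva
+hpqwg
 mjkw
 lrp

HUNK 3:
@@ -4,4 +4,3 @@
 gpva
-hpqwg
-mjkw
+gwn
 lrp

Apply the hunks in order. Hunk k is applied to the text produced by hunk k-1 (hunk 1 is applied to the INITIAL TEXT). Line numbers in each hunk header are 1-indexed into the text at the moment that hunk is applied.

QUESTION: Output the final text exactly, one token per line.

Answer: cik
spa
lut
gpva
gwn
lrp

Derivation:
Hunk 1: at line 2 remove [csqdw,xrl,xtr] add [fous] -> 6 lines: cik spa pea fous mjkw lrp
Hunk 2: at line 1 remove [pea,fous] add [lut,gpva,hpqwg] -> 7 lines: cik spa lut gpva hpqwg mjkw lrp
Hunk 3: at line 4 remove [hpqwg,mjkw] add [gwn] -> 6 lines: cik spa lut gpva gwn lrp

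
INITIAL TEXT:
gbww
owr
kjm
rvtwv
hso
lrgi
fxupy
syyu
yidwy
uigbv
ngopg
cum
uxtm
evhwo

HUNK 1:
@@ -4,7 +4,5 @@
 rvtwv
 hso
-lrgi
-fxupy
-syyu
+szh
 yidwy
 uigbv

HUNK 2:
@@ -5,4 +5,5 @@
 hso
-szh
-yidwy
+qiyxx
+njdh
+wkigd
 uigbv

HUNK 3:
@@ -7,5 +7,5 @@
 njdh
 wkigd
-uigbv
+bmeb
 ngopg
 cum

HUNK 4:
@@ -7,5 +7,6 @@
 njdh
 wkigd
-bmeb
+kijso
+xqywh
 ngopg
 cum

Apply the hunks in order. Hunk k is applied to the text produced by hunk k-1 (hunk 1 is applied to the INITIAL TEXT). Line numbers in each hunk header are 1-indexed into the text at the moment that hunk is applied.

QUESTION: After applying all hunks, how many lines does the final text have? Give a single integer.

Answer: 14

Derivation:
Hunk 1: at line 4 remove [lrgi,fxupy,syyu] add [szh] -> 12 lines: gbww owr kjm rvtwv hso szh yidwy uigbv ngopg cum uxtm evhwo
Hunk 2: at line 5 remove [szh,yidwy] add [qiyxx,njdh,wkigd] -> 13 lines: gbww owr kjm rvtwv hso qiyxx njdh wkigd uigbv ngopg cum uxtm evhwo
Hunk 3: at line 7 remove [uigbv] add [bmeb] -> 13 lines: gbww owr kjm rvtwv hso qiyxx njdh wkigd bmeb ngopg cum uxtm evhwo
Hunk 4: at line 7 remove [bmeb] add [kijso,xqywh] -> 14 lines: gbww owr kjm rvtwv hso qiyxx njdh wkigd kijso xqywh ngopg cum uxtm evhwo
Final line count: 14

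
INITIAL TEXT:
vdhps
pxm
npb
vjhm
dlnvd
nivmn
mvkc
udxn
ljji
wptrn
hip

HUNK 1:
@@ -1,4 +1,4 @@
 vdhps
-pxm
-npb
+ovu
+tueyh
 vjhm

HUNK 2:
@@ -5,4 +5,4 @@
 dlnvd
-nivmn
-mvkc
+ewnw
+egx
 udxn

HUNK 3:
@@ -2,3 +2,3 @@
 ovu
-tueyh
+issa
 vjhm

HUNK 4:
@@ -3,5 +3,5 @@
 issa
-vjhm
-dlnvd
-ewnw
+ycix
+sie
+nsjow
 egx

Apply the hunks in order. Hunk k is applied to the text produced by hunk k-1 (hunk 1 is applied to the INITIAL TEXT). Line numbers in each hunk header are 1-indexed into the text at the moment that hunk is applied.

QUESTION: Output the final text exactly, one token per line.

Answer: vdhps
ovu
issa
ycix
sie
nsjow
egx
udxn
ljji
wptrn
hip

Derivation:
Hunk 1: at line 1 remove [pxm,npb] add [ovu,tueyh] -> 11 lines: vdhps ovu tueyh vjhm dlnvd nivmn mvkc udxn ljji wptrn hip
Hunk 2: at line 5 remove [nivmn,mvkc] add [ewnw,egx] -> 11 lines: vdhps ovu tueyh vjhm dlnvd ewnw egx udxn ljji wptrn hip
Hunk 3: at line 2 remove [tueyh] add [issa] -> 11 lines: vdhps ovu issa vjhm dlnvd ewnw egx udxn ljji wptrn hip
Hunk 4: at line 3 remove [vjhm,dlnvd,ewnw] add [ycix,sie,nsjow] -> 11 lines: vdhps ovu issa ycix sie nsjow egx udxn ljji wptrn hip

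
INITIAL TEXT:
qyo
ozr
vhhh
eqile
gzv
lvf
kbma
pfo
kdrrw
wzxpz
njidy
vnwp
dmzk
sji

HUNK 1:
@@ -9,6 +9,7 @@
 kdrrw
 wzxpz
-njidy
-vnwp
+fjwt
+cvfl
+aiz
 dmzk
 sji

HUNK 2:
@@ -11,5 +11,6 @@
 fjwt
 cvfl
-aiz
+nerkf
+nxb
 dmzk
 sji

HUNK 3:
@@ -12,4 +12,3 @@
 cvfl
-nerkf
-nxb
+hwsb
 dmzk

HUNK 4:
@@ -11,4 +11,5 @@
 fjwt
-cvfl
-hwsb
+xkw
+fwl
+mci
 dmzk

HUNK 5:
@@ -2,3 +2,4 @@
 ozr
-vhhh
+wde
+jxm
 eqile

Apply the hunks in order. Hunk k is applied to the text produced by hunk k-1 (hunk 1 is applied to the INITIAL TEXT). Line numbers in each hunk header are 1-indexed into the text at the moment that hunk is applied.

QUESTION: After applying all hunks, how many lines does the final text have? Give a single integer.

Answer: 17

Derivation:
Hunk 1: at line 9 remove [njidy,vnwp] add [fjwt,cvfl,aiz] -> 15 lines: qyo ozr vhhh eqile gzv lvf kbma pfo kdrrw wzxpz fjwt cvfl aiz dmzk sji
Hunk 2: at line 11 remove [aiz] add [nerkf,nxb] -> 16 lines: qyo ozr vhhh eqile gzv lvf kbma pfo kdrrw wzxpz fjwt cvfl nerkf nxb dmzk sji
Hunk 3: at line 12 remove [nerkf,nxb] add [hwsb] -> 15 lines: qyo ozr vhhh eqile gzv lvf kbma pfo kdrrw wzxpz fjwt cvfl hwsb dmzk sji
Hunk 4: at line 11 remove [cvfl,hwsb] add [xkw,fwl,mci] -> 16 lines: qyo ozr vhhh eqile gzv lvf kbma pfo kdrrw wzxpz fjwt xkw fwl mci dmzk sji
Hunk 5: at line 2 remove [vhhh] add [wde,jxm] -> 17 lines: qyo ozr wde jxm eqile gzv lvf kbma pfo kdrrw wzxpz fjwt xkw fwl mci dmzk sji
Final line count: 17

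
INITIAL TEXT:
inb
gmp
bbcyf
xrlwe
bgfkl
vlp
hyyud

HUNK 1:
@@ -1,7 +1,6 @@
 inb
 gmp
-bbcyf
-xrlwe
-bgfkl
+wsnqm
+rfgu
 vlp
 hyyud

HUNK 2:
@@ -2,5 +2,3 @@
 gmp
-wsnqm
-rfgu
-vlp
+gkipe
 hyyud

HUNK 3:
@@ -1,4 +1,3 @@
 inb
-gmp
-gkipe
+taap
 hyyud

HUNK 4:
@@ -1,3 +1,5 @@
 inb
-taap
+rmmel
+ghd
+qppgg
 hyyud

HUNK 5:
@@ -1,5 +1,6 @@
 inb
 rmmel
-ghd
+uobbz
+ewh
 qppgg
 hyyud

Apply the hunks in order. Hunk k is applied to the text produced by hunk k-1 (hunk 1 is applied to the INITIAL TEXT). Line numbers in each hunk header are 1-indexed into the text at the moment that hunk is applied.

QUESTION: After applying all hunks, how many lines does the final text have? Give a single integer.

Answer: 6

Derivation:
Hunk 1: at line 1 remove [bbcyf,xrlwe,bgfkl] add [wsnqm,rfgu] -> 6 lines: inb gmp wsnqm rfgu vlp hyyud
Hunk 2: at line 2 remove [wsnqm,rfgu,vlp] add [gkipe] -> 4 lines: inb gmp gkipe hyyud
Hunk 3: at line 1 remove [gmp,gkipe] add [taap] -> 3 lines: inb taap hyyud
Hunk 4: at line 1 remove [taap] add [rmmel,ghd,qppgg] -> 5 lines: inb rmmel ghd qppgg hyyud
Hunk 5: at line 1 remove [ghd] add [uobbz,ewh] -> 6 lines: inb rmmel uobbz ewh qppgg hyyud
Final line count: 6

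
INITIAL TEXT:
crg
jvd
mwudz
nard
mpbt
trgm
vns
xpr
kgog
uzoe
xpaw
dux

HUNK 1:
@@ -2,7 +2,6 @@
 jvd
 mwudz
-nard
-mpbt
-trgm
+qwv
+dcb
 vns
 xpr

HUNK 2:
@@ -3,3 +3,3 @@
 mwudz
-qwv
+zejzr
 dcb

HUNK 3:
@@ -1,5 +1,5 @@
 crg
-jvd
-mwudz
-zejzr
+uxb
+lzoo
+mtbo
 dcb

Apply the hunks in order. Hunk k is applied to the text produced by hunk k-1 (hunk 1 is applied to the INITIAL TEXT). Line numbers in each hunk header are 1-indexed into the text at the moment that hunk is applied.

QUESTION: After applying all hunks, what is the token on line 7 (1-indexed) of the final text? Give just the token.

Hunk 1: at line 2 remove [nard,mpbt,trgm] add [qwv,dcb] -> 11 lines: crg jvd mwudz qwv dcb vns xpr kgog uzoe xpaw dux
Hunk 2: at line 3 remove [qwv] add [zejzr] -> 11 lines: crg jvd mwudz zejzr dcb vns xpr kgog uzoe xpaw dux
Hunk 3: at line 1 remove [jvd,mwudz,zejzr] add [uxb,lzoo,mtbo] -> 11 lines: crg uxb lzoo mtbo dcb vns xpr kgog uzoe xpaw dux
Final line 7: xpr

Answer: xpr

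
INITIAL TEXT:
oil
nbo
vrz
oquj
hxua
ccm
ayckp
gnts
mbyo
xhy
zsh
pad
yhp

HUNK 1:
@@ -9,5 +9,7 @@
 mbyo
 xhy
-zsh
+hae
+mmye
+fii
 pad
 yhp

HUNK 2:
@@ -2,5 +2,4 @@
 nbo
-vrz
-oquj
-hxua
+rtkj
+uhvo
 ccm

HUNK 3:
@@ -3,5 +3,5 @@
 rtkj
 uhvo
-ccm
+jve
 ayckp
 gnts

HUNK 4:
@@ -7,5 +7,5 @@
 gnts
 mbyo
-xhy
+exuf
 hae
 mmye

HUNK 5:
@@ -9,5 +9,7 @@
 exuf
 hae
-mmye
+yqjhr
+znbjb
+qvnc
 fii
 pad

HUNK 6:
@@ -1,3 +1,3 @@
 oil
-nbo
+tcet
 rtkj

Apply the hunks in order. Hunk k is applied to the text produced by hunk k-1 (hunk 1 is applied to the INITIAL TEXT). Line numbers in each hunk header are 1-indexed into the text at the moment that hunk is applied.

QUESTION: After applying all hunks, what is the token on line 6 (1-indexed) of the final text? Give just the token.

Answer: ayckp

Derivation:
Hunk 1: at line 9 remove [zsh] add [hae,mmye,fii] -> 15 lines: oil nbo vrz oquj hxua ccm ayckp gnts mbyo xhy hae mmye fii pad yhp
Hunk 2: at line 2 remove [vrz,oquj,hxua] add [rtkj,uhvo] -> 14 lines: oil nbo rtkj uhvo ccm ayckp gnts mbyo xhy hae mmye fii pad yhp
Hunk 3: at line 3 remove [ccm] add [jve] -> 14 lines: oil nbo rtkj uhvo jve ayckp gnts mbyo xhy hae mmye fii pad yhp
Hunk 4: at line 7 remove [xhy] add [exuf] -> 14 lines: oil nbo rtkj uhvo jve ayckp gnts mbyo exuf hae mmye fii pad yhp
Hunk 5: at line 9 remove [mmye] add [yqjhr,znbjb,qvnc] -> 16 lines: oil nbo rtkj uhvo jve ayckp gnts mbyo exuf hae yqjhr znbjb qvnc fii pad yhp
Hunk 6: at line 1 remove [nbo] add [tcet] -> 16 lines: oil tcet rtkj uhvo jve ayckp gnts mbyo exuf hae yqjhr znbjb qvnc fii pad yhp
Final line 6: ayckp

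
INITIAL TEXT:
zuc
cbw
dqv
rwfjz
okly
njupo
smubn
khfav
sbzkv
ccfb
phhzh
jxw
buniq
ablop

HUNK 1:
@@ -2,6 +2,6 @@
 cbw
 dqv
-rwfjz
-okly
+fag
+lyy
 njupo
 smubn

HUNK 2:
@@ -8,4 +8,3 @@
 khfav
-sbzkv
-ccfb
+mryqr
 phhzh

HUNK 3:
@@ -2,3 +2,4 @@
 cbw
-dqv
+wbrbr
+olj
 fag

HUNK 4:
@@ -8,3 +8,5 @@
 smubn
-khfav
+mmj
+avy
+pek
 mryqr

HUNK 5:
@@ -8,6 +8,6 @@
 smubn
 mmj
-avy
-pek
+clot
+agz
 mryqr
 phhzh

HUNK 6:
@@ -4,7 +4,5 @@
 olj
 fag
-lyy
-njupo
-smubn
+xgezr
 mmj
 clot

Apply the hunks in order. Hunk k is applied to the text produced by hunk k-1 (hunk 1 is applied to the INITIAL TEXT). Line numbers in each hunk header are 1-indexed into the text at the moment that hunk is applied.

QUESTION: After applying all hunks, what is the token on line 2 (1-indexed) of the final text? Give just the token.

Answer: cbw

Derivation:
Hunk 1: at line 2 remove [rwfjz,okly] add [fag,lyy] -> 14 lines: zuc cbw dqv fag lyy njupo smubn khfav sbzkv ccfb phhzh jxw buniq ablop
Hunk 2: at line 8 remove [sbzkv,ccfb] add [mryqr] -> 13 lines: zuc cbw dqv fag lyy njupo smubn khfav mryqr phhzh jxw buniq ablop
Hunk 3: at line 2 remove [dqv] add [wbrbr,olj] -> 14 lines: zuc cbw wbrbr olj fag lyy njupo smubn khfav mryqr phhzh jxw buniq ablop
Hunk 4: at line 8 remove [khfav] add [mmj,avy,pek] -> 16 lines: zuc cbw wbrbr olj fag lyy njupo smubn mmj avy pek mryqr phhzh jxw buniq ablop
Hunk 5: at line 8 remove [avy,pek] add [clot,agz] -> 16 lines: zuc cbw wbrbr olj fag lyy njupo smubn mmj clot agz mryqr phhzh jxw buniq ablop
Hunk 6: at line 4 remove [lyy,njupo,smubn] add [xgezr] -> 14 lines: zuc cbw wbrbr olj fag xgezr mmj clot agz mryqr phhzh jxw buniq ablop
Final line 2: cbw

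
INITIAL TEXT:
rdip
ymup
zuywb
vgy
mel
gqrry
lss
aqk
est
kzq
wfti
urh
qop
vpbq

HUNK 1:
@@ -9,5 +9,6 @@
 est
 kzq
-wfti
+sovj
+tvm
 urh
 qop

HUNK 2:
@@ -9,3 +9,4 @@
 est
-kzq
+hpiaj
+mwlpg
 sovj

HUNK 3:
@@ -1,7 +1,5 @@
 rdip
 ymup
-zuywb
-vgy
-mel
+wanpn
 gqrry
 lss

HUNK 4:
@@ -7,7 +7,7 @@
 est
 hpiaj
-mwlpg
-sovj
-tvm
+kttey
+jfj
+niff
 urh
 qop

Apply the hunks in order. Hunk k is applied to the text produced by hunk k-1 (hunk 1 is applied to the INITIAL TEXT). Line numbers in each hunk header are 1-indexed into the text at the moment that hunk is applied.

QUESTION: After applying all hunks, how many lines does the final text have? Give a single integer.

Answer: 14

Derivation:
Hunk 1: at line 9 remove [wfti] add [sovj,tvm] -> 15 lines: rdip ymup zuywb vgy mel gqrry lss aqk est kzq sovj tvm urh qop vpbq
Hunk 2: at line 9 remove [kzq] add [hpiaj,mwlpg] -> 16 lines: rdip ymup zuywb vgy mel gqrry lss aqk est hpiaj mwlpg sovj tvm urh qop vpbq
Hunk 3: at line 1 remove [zuywb,vgy,mel] add [wanpn] -> 14 lines: rdip ymup wanpn gqrry lss aqk est hpiaj mwlpg sovj tvm urh qop vpbq
Hunk 4: at line 7 remove [mwlpg,sovj,tvm] add [kttey,jfj,niff] -> 14 lines: rdip ymup wanpn gqrry lss aqk est hpiaj kttey jfj niff urh qop vpbq
Final line count: 14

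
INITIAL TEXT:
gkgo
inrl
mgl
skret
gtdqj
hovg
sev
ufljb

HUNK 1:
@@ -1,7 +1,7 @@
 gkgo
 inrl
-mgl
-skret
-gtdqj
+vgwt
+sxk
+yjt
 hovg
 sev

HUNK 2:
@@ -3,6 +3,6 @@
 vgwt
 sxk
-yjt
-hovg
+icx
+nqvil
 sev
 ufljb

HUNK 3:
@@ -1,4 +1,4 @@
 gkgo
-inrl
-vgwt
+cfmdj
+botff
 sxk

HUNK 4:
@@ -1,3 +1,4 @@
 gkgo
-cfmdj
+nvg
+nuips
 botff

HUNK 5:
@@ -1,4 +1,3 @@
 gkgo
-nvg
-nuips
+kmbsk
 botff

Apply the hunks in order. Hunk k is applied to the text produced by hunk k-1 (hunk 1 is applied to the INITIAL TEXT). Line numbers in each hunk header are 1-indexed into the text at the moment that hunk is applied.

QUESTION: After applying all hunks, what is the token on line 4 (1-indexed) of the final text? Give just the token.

Hunk 1: at line 1 remove [mgl,skret,gtdqj] add [vgwt,sxk,yjt] -> 8 lines: gkgo inrl vgwt sxk yjt hovg sev ufljb
Hunk 2: at line 3 remove [yjt,hovg] add [icx,nqvil] -> 8 lines: gkgo inrl vgwt sxk icx nqvil sev ufljb
Hunk 3: at line 1 remove [inrl,vgwt] add [cfmdj,botff] -> 8 lines: gkgo cfmdj botff sxk icx nqvil sev ufljb
Hunk 4: at line 1 remove [cfmdj] add [nvg,nuips] -> 9 lines: gkgo nvg nuips botff sxk icx nqvil sev ufljb
Hunk 5: at line 1 remove [nvg,nuips] add [kmbsk] -> 8 lines: gkgo kmbsk botff sxk icx nqvil sev ufljb
Final line 4: sxk

Answer: sxk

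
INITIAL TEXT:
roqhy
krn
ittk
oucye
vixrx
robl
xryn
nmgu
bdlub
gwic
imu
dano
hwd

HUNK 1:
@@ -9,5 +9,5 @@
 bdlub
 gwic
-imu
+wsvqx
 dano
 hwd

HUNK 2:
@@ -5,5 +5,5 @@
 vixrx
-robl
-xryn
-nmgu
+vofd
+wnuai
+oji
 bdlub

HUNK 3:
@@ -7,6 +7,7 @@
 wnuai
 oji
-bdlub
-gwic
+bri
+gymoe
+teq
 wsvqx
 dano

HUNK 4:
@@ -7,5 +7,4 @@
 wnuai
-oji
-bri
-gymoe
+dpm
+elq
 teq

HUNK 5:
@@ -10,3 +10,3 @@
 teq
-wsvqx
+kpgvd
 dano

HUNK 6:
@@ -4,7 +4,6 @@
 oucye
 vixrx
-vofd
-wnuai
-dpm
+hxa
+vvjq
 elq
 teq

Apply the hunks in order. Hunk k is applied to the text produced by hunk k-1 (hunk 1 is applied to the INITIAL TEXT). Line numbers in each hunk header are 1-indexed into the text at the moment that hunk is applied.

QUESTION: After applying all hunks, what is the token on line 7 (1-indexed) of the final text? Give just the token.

Answer: vvjq

Derivation:
Hunk 1: at line 9 remove [imu] add [wsvqx] -> 13 lines: roqhy krn ittk oucye vixrx robl xryn nmgu bdlub gwic wsvqx dano hwd
Hunk 2: at line 5 remove [robl,xryn,nmgu] add [vofd,wnuai,oji] -> 13 lines: roqhy krn ittk oucye vixrx vofd wnuai oji bdlub gwic wsvqx dano hwd
Hunk 3: at line 7 remove [bdlub,gwic] add [bri,gymoe,teq] -> 14 lines: roqhy krn ittk oucye vixrx vofd wnuai oji bri gymoe teq wsvqx dano hwd
Hunk 4: at line 7 remove [oji,bri,gymoe] add [dpm,elq] -> 13 lines: roqhy krn ittk oucye vixrx vofd wnuai dpm elq teq wsvqx dano hwd
Hunk 5: at line 10 remove [wsvqx] add [kpgvd] -> 13 lines: roqhy krn ittk oucye vixrx vofd wnuai dpm elq teq kpgvd dano hwd
Hunk 6: at line 4 remove [vofd,wnuai,dpm] add [hxa,vvjq] -> 12 lines: roqhy krn ittk oucye vixrx hxa vvjq elq teq kpgvd dano hwd
Final line 7: vvjq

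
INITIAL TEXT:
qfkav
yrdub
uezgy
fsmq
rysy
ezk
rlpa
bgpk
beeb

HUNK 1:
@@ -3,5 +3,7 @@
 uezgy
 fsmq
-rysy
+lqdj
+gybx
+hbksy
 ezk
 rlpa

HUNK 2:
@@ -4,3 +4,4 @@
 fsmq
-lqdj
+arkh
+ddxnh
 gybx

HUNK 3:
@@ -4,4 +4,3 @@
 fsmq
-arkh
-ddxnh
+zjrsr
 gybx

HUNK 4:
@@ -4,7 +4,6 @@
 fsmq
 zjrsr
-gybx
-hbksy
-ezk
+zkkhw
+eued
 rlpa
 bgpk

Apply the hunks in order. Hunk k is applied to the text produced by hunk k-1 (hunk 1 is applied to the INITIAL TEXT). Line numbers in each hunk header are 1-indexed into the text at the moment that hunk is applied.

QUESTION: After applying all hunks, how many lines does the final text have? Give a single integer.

Answer: 10

Derivation:
Hunk 1: at line 3 remove [rysy] add [lqdj,gybx,hbksy] -> 11 lines: qfkav yrdub uezgy fsmq lqdj gybx hbksy ezk rlpa bgpk beeb
Hunk 2: at line 4 remove [lqdj] add [arkh,ddxnh] -> 12 lines: qfkav yrdub uezgy fsmq arkh ddxnh gybx hbksy ezk rlpa bgpk beeb
Hunk 3: at line 4 remove [arkh,ddxnh] add [zjrsr] -> 11 lines: qfkav yrdub uezgy fsmq zjrsr gybx hbksy ezk rlpa bgpk beeb
Hunk 4: at line 4 remove [gybx,hbksy,ezk] add [zkkhw,eued] -> 10 lines: qfkav yrdub uezgy fsmq zjrsr zkkhw eued rlpa bgpk beeb
Final line count: 10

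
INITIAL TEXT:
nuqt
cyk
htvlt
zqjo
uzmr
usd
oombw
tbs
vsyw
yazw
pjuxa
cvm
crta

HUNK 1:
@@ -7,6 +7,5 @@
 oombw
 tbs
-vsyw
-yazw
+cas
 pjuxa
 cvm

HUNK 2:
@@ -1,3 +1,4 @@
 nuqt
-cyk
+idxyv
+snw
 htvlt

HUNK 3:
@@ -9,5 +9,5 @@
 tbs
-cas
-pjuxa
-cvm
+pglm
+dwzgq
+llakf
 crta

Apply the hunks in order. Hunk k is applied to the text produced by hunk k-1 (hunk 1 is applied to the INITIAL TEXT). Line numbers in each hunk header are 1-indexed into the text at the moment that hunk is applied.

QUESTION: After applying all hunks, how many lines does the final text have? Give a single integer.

Answer: 13

Derivation:
Hunk 1: at line 7 remove [vsyw,yazw] add [cas] -> 12 lines: nuqt cyk htvlt zqjo uzmr usd oombw tbs cas pjuxa cvm crta
Hunk 2: at line 1 remove [cyk] add [idxyv,snw] -> 13 lines: nuqt idxyv snw htvlt zqjo uzmr usd oombw tbs cas pjuxa cvm crta
Hunk 3: at line 9 remove [cas,pjuxa,cvm] add [pglm,dwzgq,llakf] -> 13 lines: nuqt idxyv snw htvlt zqjo uzmr usd oombw tbs pglm dwzgq llakf crta
Final line count: 13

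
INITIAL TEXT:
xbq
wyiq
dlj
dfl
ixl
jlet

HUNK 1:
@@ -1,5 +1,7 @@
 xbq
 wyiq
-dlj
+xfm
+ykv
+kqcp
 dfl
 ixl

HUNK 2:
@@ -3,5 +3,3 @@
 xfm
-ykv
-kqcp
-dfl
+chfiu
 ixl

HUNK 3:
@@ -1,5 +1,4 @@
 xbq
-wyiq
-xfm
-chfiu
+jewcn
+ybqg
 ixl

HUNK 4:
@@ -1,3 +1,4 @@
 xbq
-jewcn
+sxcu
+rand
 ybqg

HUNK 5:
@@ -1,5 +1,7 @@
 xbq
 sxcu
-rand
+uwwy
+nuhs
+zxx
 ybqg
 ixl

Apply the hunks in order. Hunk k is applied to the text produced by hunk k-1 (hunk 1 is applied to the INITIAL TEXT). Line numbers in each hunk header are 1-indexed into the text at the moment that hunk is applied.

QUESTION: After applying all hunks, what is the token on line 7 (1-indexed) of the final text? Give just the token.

Hunk 1: at line 1 remove [dlj] add [xfm,ykv,kqcp] -> 8 lines: xbq wyiq xfm ykv kqcp dfl ixl jlet
Hunk 2: at line 3 remove [ykv,kqcp,dfl] add [chfiu] -> 6 lines: xbq wyiq xfm chfiu ixl jlet
Hunk 3: at line 1 remove [wyiq,xfm,chfiu] add [jewcn,ybqg] -> 5 lines: xbq jewcn ybqg ixl jlet
Hunk 4: at line 1 remove [jewcn] add [sxcu,rand] -> 6 lines: xbq sxcu rand ybqg ixl jlet
Hunk 5: at line 1 remove [rand] add [uwwy,nuhs,zxx] -> 8 lines: xbq sxcu uwwy nuhs zxx ybqg ixl jlet
Final line 7: ixl

Answer: ixl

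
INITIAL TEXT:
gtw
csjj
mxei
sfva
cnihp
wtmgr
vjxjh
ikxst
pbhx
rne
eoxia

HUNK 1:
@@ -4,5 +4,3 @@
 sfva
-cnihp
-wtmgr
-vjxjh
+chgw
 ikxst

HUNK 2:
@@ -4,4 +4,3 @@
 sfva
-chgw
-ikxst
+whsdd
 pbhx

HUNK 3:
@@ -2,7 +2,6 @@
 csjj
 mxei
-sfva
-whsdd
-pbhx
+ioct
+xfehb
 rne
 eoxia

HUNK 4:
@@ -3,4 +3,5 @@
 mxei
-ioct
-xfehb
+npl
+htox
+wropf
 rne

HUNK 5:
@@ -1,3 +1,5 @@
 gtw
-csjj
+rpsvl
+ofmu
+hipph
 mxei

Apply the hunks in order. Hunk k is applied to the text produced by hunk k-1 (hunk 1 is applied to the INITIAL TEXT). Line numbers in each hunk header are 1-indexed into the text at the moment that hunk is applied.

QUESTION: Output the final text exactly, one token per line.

Answer: gtw
rpsvl
ofmu
hipph
mxei
npl
htox
wropf
rne
eoxia

Derivation:
Hunk 1: at line 4 remove [cnihp,wtmgr,vjxjh] add [chgw] -> 9 lines: gtw csjj mxei sfva chgw ikxst pbhx rne eoxia
Hunk 2: at line 4 remove [chgw,ikxst] add [whsdd] -> 8 lines: gtw csjj mxei sfva whsdd pbhx rne eoxia
Hunk 3: at line 2 remove [sfva,whsdd,pbhx] add [ioct,xfehb] -> 7 lines: gtw csjj mxei ioct xfehb rne eoxia
Hunk 4: at line 3 remove [ioct,xfehb] add [npl,htox,wropf] -> 8 lines: gtw csjj mxei npl htox wropf rne eoxia
Hunk 5: at line 1 remove [csjj] add [rpsvl,ofmu,hipph] -> 10 lines: gtw rpsvl ofmu hipph mxei npl htox wropf rne eoxia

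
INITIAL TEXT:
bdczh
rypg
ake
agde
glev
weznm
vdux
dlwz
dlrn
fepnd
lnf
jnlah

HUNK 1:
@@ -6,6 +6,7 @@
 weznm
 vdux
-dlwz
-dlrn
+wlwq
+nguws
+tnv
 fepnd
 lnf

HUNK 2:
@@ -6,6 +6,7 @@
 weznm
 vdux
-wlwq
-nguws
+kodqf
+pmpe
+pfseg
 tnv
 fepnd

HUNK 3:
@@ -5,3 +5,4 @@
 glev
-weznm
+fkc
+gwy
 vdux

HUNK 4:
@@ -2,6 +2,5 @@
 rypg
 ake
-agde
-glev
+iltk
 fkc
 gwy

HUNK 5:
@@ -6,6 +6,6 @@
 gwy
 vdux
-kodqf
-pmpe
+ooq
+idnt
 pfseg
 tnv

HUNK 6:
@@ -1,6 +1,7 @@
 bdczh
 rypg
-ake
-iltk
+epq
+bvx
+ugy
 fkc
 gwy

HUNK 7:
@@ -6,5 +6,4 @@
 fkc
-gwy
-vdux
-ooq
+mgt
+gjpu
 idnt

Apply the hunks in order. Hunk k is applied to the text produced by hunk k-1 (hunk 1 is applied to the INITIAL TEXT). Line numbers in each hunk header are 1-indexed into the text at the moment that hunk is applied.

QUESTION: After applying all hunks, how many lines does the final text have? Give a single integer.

Answer: 14

Derivation:
Hunk 1: at line 6 remove [dlwz,dlrn] add [wlwq,nguws,tnv] -> 13 lines: bdczh rypg ake agde glev weznm vdux wlwq nguws tnv fepnd lnf jnlah
Hunk 2: at line 6 remove [wlwq,nguws] add [kodqf,pmpe,pfseg] -> 14 lines: bdczh rypg ake agde glev weznm vdux kodqf pmpe pfseg tnv fepnd lnf jnlah
Hunk 3: at line 5 remove [weznm] add [fkc,gwy] -> 15 lines: bdczh rypg ake agde glev fkc gwy vdux kodqf pmpe pfseg tnv fepnd lnf jnlah
Hunk 4: at line 2 remove [agde,glev] add [iltk] -> 14 lines: bdczh rypg ake iltk fkc gwy vdux kodqf pmpe pfseg tnv fepnd lnf jnlah
Hunk 5: at line 6 remove [kodqf,pmpe] add [ooq,idnt] -> 14 lines: bdczh rypg ake iltk fkc gwy vdux ooq idnt pfseg tnv fepnd lnf jnlah
Hunk 6: at line 1 remove [ake,iltk] add [epq,bvx,ugy] -> 15 lines: bdczh rypg epq bvx ugy fkc gwy vdux ooq idnt pfseg tnv fepnd lnf jnlah
Hunk 7: at line 6 remove [gwy,vdux,ooq] add [mgt,gjpu] -> 14 lines: bdczh rypg epq bvx ugy fkc mgt gjpu idnt pfseg tnv fepnd lnf jnlah
Final line count: 14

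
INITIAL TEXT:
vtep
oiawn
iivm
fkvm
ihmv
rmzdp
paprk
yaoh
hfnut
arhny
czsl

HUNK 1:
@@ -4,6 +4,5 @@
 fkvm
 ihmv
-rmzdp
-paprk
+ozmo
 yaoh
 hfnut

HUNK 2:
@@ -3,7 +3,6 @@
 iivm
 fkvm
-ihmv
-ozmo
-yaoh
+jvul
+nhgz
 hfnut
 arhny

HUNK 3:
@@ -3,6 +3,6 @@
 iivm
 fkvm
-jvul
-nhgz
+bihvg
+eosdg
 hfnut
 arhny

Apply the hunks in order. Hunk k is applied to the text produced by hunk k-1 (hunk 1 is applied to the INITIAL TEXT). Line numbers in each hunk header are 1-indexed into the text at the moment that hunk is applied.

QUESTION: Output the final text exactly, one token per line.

Answer: vtep
oiawn
iivm
fkvm
bihvg
eosdg
hfnut
arhny
czsl

Derivation:
Hunk 1: at line 4 remove [rmzdp,paprk] add [ozmo] -> 10 lines: vtep oiawn iivm fkvm ihmv ozmo yaoh hfnut arhny czsl
Hunk 2: at line 3 remove [ihmv,ozmo,yaoh] add [jvul,nhgz] -> 9 lines: vtep oiawn iivm fkvm jvul nhgz hfnut arhny czsl
Hunk 3: at line 3 remove [jvul,nhgz] add [bihvg,eosdg] -> 9 lines: vtep oiawn iivm fkvm bihvg eosdg hfnut arhny czsl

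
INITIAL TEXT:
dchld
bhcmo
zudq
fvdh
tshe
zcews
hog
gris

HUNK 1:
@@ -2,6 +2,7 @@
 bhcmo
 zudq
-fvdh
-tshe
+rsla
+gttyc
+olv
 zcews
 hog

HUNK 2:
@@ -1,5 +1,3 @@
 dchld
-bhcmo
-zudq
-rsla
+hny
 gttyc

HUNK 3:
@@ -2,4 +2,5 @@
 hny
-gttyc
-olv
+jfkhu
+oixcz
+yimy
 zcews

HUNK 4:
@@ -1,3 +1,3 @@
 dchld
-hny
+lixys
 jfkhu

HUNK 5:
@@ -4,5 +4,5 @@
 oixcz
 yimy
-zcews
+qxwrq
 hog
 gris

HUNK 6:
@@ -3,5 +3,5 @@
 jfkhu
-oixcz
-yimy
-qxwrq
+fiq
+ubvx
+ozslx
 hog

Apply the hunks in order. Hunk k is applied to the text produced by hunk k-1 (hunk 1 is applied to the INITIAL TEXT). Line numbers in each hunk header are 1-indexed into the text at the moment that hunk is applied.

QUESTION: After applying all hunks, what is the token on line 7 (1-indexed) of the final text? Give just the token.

Answer: hog

Derivation:
Hunk 1: at line 2 remove [fvdh,tshe] add [rsla,gttyc,olv] -> 9 lines: dchld bhcmo zudq rsla gttyc olv zcews hog gris
Hunk 2: at line 1 remove [bhcmo,zudq,rsla] add [hny] -> 7 lines: dchld hny gttyc olv zcews hog gris
Hunk 3: at line 2 remove [gttyc,olv] add [jfkhu,oixcz,yimy] -> 8 lines: dchld hny jfkhu oixcz yimy zcews hog gris
Hunk 4: at line 1 remove [hny] add [lixys] -> 8 lines: dchld lixys jfkhu oixcz yimy zcews hog gris
Hunk 5: at line 4 remove [zcews] add [qxwrq] -> 8 lines: dchld lixys jfkhu oixcz yimy qxwrq hog gris
Hunk 6: at line 3 remove [oixcz,yimy,qxwrq] add [fiq,ubvx,ozslx] -> 8 lines: dchld lixys jfkhu fiq ubvx ozslx hog gris
Final line 7: hog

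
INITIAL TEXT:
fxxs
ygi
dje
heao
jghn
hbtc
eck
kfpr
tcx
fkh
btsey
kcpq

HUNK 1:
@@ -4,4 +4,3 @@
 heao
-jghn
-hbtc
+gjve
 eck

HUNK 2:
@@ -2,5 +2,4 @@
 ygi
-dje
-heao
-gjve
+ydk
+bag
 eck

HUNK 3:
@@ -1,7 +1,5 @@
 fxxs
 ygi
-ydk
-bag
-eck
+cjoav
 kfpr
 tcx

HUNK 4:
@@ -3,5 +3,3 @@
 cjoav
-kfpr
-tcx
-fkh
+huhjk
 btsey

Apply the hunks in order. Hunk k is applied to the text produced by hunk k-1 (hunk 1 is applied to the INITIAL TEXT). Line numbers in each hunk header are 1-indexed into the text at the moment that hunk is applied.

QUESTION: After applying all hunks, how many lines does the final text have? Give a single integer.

Answer: 6

Derivation:
Hunk 1: at line 4 remove [jghn,hbtc] add [gjve] -> 11 lines: fxxs ygi dje heao gjve eck kfpr tcx fkh btsey kcpq
Hunk 2: at line 2 remove [dje,heao,gjve] add [ydk,bag] -> 10 lines: fxxs ygi ydk bag eck kfpr tcx fkh btsey kcpq
Hunk 3: at line 1 remove [ydk,bag,eck] add [cjoav] -> 8 lines: fxxs ygi cjoav kfpr tcx fkh btsey kcpq
Hunk 4: at line 3 remove [kfpr,tcx,fkh] add [huhjk] -> 6 lines: fxxs ygi cjoav huhjk btsey kcpq
Final line count: 6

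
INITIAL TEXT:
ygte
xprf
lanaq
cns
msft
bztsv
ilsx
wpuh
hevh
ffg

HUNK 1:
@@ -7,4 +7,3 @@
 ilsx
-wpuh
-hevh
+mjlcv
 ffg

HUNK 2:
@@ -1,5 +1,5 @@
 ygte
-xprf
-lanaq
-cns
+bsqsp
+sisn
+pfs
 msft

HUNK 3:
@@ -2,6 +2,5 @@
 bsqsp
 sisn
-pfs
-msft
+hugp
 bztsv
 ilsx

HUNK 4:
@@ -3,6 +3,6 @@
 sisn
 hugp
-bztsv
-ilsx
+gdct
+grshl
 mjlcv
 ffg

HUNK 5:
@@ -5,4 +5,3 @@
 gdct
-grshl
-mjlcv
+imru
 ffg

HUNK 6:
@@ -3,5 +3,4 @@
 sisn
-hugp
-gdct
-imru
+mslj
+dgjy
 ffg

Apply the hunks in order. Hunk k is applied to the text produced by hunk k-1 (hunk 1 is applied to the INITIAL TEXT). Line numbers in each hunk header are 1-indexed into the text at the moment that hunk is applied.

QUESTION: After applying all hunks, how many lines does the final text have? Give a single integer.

Answer: 6

Derivation:
Hunk 1: at line 7 remove [wpuh,hevh] add [mjlcv] -> 9 lines: ygte xprf lanaq cns msft bztsv ilsx mjlcv ffg
Hunk 2: at line 1 remove [xprf,lanaq,cns] add [bsqsp,sisn,pfs] -> 9 lines: ygte bsqsp sisn pfs msft bztsv ilsx mjlcv ffg
Hunk 3: at line 2 remove [pfs,msft] add [hugp] -> 8 lines: ygte bsqsp sisn hugp bztsv ilsx mjlcv ffg
Hunk 4: at line 3 remove [bztsv,ilsx] add [gdct,grshl] -> 8 lines: ygte bsqsp sisn hugp gdct grshl mjlcv ffg
Hunk 5: at line 5 remove [grshl,mjlcv] add [imru] -> 7 lines: ygte bsqsp sisn hugp gdct imru ffg
Hunk 6: at line 3 remove [hugp,gdct,imru] add [mslj,dgjy] -> 6 lines: ygte bsqsp sisn mslj dgjy ffg
Final line count: 6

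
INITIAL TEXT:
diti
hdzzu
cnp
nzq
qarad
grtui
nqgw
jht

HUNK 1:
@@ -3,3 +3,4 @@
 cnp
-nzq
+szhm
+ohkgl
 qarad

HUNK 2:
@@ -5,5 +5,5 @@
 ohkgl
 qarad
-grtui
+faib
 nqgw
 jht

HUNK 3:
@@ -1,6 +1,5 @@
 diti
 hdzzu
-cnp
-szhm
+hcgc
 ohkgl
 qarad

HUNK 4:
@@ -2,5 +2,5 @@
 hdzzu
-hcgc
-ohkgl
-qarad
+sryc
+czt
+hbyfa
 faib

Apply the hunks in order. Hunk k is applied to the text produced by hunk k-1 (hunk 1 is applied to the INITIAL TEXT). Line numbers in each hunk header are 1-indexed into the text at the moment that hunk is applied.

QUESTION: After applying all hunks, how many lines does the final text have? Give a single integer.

Answer: 8

Derivation:
Hunk 1: at line 3 remove [nzq] add [szhm,ohkgl] -> 9 lines: diti hdzzu cnp szhm ohkgl qarad grtui nqgw jht
Hunk 2: at line 5 remove [grtui] add [faib] -> 9 lines: diti hdzzu cnp szhm ohkgl qarad faib nqgw jht
Hunk 3: at line 1 remove [cnp,szhm] add [hcgc] -> 8 lines: diti hdzzu hcgc ohkgl qarad faib nqgw jht
Hunk 4: at line 2 remove [hcgc,ohkgl,qarad] add [sryc,czt,hbyfa] -> 8 lines: diti hdzzu sryc czt hbyfa faib nqgw jht
Final line count: 8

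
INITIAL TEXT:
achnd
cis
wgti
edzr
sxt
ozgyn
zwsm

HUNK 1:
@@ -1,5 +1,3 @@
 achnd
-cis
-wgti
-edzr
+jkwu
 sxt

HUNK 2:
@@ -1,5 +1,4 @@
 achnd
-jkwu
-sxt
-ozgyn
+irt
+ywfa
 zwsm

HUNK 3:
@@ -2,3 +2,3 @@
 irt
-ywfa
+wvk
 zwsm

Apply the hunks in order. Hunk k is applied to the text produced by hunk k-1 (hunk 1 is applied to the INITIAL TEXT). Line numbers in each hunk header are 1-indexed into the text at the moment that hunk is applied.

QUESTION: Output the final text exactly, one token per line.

Answer: achnd
irt
wvk
zwsm

Derivation:
Hunk 1: at line 1 remove [cis,wgti,edzr] add [jkwu] -> 5 lines: achnd jkwu sxt ozgyn zwsm
Hunk 2: at line 1 remove [jkwu,sxt,ozgyn] add [irt,ywfa] -> 4 lines: achnd irt ywfa zwsm
Hunk 3: at line 2 remove [ywfa] add [wvk] -> 4 lines: achnd irt wvk zwsm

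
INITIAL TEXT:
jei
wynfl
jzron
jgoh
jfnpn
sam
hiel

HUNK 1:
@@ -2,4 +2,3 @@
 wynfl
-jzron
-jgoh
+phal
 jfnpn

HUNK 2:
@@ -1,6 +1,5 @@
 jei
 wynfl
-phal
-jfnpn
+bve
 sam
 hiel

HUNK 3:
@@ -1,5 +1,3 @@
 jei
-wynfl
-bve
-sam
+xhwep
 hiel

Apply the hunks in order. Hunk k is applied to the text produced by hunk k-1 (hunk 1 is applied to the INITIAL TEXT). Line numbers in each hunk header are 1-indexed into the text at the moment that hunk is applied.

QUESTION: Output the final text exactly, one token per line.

Hunk 1: at line 2 remove [jzron,jgoh] add [phal] -> 6 lines: jei wynfl phal jfnpn sam hiel
Hunk 2: at line 1 remove [phal,jfnpn] add [bve] -> 5 lines: jei wynfl bve sam hiel
Hunk 3: at line 1 remove [wynfl,bve,sam] add [xhwep] -> 3 lines: jei xhwep hiel

Answer: jei
xhwep
hiel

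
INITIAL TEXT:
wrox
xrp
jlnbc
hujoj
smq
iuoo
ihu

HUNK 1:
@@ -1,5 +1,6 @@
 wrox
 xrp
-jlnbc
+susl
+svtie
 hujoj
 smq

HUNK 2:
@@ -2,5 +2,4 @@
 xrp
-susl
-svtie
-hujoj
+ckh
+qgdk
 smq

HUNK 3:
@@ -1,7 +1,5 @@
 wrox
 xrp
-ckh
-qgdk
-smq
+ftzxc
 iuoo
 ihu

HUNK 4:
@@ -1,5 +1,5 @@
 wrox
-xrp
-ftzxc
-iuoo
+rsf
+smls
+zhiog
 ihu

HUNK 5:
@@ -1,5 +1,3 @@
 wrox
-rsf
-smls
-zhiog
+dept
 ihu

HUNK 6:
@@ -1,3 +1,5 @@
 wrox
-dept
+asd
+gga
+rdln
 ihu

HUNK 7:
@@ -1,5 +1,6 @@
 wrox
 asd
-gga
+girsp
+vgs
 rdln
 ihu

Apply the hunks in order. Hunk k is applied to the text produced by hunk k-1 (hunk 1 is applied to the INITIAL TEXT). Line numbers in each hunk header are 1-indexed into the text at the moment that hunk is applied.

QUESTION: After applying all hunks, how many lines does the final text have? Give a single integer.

Answer: 6

Derivation:
Hunk 1: at line 1 remove [jlnbc] add [susl,svtie] -> 8 lines: wrox xrp susl svtie hujoj smq iuoo ihu
Hunk 2: at line 2 remove [susl,svtie,hujoj] add [ckh,qgdk] -> 7 lines: wrox xrp ckh qgdk smq iuoo ihu
Hunk 3: at line 1 remove [ckh,qgdk,smq] add [ftzxc] -> 5 lines: wrox xrp ftzxc iuoo ihu
Hunk 4: at line 1 remove [xrp,ftzxc,iuoo] add [rsf,smls,zhiog] -> 5 lines: wrox rsf smls zhiog ihu
Hunk 5: at line 1 remove [rsf,smls,zhiog] add [dept] -> 3 lines: wrox dept ihu
Hunk 6: at line 1 remove [dept] add [asd,gga,rdln] -> 5 lines: wrox asd gga rdln ihu
Hunk 7: at line 1 remove [gga] add [girsp,vgs] -> 6 lines: wrox asd girsp vgs rdln ihu
Final line count: 6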